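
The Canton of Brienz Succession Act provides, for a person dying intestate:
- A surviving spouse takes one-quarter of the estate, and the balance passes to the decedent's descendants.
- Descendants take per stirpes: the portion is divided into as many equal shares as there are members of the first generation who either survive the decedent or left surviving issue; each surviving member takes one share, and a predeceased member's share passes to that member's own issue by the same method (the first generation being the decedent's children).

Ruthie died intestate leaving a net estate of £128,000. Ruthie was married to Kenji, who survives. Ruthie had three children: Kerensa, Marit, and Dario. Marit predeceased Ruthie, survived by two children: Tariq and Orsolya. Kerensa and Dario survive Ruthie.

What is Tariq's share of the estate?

Kenji takes one-quarter of £128,000 = £32,000. The remaining £96,000 passes to the descendants.
The descendants' portion (£96,000) is divided into 3 shares of £32,000: Kerensa and Dario each take £32,000; Marit's £32,000 share passes to Marit's issue.
Marit's share (£32,000) is divided into 2 shares of £16,000: Tariq and Orsolya each take £16,000.

Tariq receives £16,000.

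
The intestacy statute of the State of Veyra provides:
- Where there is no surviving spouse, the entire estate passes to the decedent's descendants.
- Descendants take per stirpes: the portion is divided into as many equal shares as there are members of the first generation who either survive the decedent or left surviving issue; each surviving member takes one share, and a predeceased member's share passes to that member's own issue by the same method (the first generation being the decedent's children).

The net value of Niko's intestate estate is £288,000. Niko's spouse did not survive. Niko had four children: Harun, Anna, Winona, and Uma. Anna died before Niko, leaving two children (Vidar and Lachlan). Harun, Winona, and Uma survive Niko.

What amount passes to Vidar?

Vidar receives £36,000.

The entire £288,000 passes to the descendants.
That amount (£288,000) is divided into 4 shares of £72,000: Harun, Winona, and Uma each take £72,000; Anna's £72,000 share passes to Anna's issue.
Anna's share (£72,000) is divided into 2 shares of £36,000: Vidar and Lachlan each take £36,000.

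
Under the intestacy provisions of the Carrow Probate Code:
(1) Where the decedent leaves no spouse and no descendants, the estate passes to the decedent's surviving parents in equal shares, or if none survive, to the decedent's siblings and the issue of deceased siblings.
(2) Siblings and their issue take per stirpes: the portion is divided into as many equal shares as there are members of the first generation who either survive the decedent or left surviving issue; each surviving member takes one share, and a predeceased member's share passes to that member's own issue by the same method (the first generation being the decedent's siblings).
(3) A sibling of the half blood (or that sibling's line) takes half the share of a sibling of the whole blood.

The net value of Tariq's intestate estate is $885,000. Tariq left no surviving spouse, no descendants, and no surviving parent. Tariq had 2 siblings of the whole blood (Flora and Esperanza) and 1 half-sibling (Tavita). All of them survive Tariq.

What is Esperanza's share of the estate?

Esperanza receives $354,000.

The entire $885,000 passes to the siblings and their issue.
Counting each half-blood sibling's line as half a unit, there are 5/2 units in $885,000, so one unit is $354,000. Whole-blood lines (Flora and Esperanza) take $354,000 each; half-blood lines (Tavita) take $177,000 each.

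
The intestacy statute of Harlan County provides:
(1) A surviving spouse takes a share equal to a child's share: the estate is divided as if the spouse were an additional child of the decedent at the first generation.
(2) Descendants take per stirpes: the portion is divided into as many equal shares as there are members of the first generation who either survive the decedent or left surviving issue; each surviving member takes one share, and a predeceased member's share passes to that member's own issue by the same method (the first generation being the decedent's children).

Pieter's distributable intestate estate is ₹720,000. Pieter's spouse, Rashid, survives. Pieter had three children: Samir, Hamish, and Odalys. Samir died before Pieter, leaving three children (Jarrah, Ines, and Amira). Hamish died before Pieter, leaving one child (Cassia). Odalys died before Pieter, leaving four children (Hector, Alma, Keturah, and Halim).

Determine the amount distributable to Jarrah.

The spouse counts as an additional share at the children's level, so there are 4 primary shares of ₹180,000. Rashid takes one such share (₹180,000).
The children's combined portion (₹540,000) is divided into 3 shares of ₹180,000: Samir's ₹180,000 share passes to Samir's issue; Hamish's ₹180,000 share passes to Hamish's issue; Odalys's ₹180,000 share passes to Odalys's issue.
Samir's share (₹180,000) is divided into 3 shares of ₹60,000: Jarrah, Ines, and Amira each take ₹60,000.
Hamish's share (₹180,000) passes entirely to Cassia.
Odalys's share (₹180,000) is divided into 4 shares of ₹45,000: Hector, Alma, Keturah, and Halim each take ₹45,000.

Jarrah receives ₹60,000.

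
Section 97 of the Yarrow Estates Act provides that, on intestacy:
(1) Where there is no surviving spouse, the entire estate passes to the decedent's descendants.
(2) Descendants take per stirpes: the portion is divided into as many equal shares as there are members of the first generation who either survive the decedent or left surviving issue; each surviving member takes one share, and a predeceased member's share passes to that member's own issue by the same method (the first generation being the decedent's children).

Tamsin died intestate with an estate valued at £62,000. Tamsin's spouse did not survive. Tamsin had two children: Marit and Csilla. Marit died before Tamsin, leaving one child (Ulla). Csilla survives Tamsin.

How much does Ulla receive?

The entire £62,000 passes to the descendants.
That amount (£62,000) is divided into 2 shares of £31,000: Csilla takes £31,000; Marit's £31,000 share passes to Marit's issue.
Marit's share (£31,000) passes entirely to Ulla.

Ulla receives £31,000.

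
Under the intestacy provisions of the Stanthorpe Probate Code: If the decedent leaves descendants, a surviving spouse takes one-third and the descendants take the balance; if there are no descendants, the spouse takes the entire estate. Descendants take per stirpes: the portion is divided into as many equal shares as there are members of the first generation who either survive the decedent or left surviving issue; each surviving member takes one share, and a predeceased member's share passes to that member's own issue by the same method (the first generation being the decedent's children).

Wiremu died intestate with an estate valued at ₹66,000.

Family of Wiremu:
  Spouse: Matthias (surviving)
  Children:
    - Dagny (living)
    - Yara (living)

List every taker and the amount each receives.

Matthias takes one-third of ₹66,000 = ₹22,000. The remaining ₹44,000 passes to the descendants.
The descendants' portion (₹44,000) is divided into 2 shares of ₹22,000: Dagny and Yara each take ₹22,000.

Matthias: ₹22,000; Dagny: ₹22,000; Yara: ₹22,000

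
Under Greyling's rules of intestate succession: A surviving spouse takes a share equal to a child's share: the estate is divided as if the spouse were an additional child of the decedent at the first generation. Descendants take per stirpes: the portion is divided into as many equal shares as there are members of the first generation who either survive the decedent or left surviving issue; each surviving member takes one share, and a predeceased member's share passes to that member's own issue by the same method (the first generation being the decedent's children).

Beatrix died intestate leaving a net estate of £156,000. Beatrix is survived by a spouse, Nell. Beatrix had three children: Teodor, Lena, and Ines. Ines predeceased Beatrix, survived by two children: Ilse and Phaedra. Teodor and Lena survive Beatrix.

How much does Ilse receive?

The spouse counts as an additional share at the children's level, so there are 4 primary shares of £39,000. Nell takes one such share (£39,000).
The children's combined portion (£117,000) is divided into 3 shares of £39,000: Teodor and Lena each take £39,000; Ines's £39,000 share passes to Ines's issue.
Ines's share (£39,000) is divided into 2 shares of £19,500: Ilse and Phaedra each take £19,500.

Ilse receives £19,500.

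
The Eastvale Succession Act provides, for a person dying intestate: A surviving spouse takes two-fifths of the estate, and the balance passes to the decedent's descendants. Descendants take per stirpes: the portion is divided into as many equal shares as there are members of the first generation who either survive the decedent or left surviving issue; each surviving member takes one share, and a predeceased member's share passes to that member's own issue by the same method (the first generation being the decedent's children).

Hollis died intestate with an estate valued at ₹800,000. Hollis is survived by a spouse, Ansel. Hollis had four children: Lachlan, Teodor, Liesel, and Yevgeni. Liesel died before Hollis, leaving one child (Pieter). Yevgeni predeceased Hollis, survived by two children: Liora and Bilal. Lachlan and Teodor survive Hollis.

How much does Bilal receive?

Bilal receives ₹60,000.

Ansel takes two-fifths of ₹800,000 = ₹320,000. The remaining ₹480,000 passes to the descendants.
The descendants' portion (₹480,000) is divided into 4 shares of ₹120,000: Lachlan and Teodor each take ₹120,000; Liesel's ₹120,000 share passes to Liesel's issue; Yevgeni's ₹120,000 share passes to Yevgeni's issue.
Liesel's share (₹120,000) passes entirely to Pieter.
Yevgeni's share (₹120,000) is divided into 2 shares of ₹60,000: Liora and Bilal each take ₹60,000.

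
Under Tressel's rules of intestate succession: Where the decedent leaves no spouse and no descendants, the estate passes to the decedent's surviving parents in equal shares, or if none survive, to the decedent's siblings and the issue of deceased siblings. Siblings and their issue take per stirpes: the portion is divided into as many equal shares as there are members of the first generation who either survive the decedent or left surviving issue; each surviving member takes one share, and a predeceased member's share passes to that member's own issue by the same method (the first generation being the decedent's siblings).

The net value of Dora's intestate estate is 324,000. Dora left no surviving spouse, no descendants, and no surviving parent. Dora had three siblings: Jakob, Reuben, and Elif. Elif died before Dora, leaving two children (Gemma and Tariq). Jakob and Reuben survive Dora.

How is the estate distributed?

Jakob: 108,000; Reuben: 108,000; Gemma: 54,000; Tariq: 54,000

The entire 324,000 passes to the siblings and their issue.
That amount (324,000) is divided into 3 shares of 108,000: Jakob and Reuben each take 108,000; Elif's 108,000 share passes to Elif's issue.
Elif's share (108,000) is divided into 2 shares of 54,000: Gemma and Tariq each take 54,000.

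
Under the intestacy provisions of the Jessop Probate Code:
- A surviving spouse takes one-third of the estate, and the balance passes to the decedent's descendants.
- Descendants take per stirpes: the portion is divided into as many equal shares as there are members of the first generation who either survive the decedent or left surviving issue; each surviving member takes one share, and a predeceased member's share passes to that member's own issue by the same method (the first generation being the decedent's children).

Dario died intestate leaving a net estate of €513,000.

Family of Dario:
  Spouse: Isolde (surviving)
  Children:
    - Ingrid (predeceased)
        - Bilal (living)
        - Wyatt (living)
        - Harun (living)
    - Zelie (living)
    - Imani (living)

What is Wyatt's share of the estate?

Wyatt receives €38,000.

Isolde takes one-third of €513,000 = €171,000. The remaining €342,000 passes to the descendants.
The descendants' portion (€342,000) is divided into 3 shares of €114,000: Zelie and Imani each take €114,000; Ingrid's €114,000 share passes to Ingrid's issue.
Ingrid's share (€114,000) is divided into 3 shares of €38,000: Bilal, Wyatt, and Harun each take €38,000.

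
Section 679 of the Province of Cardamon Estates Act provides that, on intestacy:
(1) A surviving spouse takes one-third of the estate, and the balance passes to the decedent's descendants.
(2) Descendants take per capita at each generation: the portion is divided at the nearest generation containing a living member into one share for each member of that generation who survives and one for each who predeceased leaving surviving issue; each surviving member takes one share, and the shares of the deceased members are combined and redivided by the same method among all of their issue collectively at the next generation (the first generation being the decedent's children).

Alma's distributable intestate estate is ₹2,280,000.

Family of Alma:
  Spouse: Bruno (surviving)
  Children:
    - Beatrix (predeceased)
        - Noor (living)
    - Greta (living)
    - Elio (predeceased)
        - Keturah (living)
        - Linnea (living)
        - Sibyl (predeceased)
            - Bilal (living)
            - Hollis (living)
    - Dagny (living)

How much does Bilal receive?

Bruno takes one-third of ₹2,280,000 = ₹760,000. The remaining ₹1,520,000 passes to the descendants.
The descendants' portion (₹1,520,000) is divided at the children's generation into 4 shares of ₹380,000. Greta and Dagny each take ₹380,000. The 2 shares of the deceased (Beatrix and Elio) are combined into a pool of ₹760,000.
That pool (₹760,000) is divided at the grandchildren's generation into 4 shares of ₹190,000. Noor, Keturah, and Linnea each take ₹190,000. The remaining share for the deceased Sibyl (₹190,000) is carried to the next generation.
That pool (₹190,000) is divided at the great-grandchildren's generation equally among Bilal and Hollis: ₹95,000 each.

Bilal receives ₹95,000.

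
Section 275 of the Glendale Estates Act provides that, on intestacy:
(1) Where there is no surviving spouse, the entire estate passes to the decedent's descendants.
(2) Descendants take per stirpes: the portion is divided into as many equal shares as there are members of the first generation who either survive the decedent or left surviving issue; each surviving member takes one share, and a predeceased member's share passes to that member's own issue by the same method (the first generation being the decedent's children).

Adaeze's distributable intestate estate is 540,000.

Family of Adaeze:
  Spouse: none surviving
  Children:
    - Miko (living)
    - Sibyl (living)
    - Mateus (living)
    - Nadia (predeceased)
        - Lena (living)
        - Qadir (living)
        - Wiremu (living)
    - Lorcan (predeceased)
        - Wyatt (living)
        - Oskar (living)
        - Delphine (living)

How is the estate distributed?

Miko: 108,000; Sibyl: 108,000; Mateus: 108,000; Lena: 36,000; Qadir: 36,000; Wiremu: 36,000; Wyatt: 36,000; Oskar: 36,000; Delphine: 36,000

The entire 540,000 passes to the descendants.
That amount (540,000) is divided into 5 shares of 108,000: Miko, Sibyl, and Mateus each take 108,000; Nadia's 108,000 share passes to Nadia's issue; Lorcan's 108,000 share passes to Lorcan's issue.
Nadia's share (108,000) is divided into 3 shares of 36,000: Lena, Qadir, and Wiremu each take 36,000.
Lorcan's share (108,000) is divided into 3 shares of 36,000: Wyatt, Oskar, and Delphine each take 36,000.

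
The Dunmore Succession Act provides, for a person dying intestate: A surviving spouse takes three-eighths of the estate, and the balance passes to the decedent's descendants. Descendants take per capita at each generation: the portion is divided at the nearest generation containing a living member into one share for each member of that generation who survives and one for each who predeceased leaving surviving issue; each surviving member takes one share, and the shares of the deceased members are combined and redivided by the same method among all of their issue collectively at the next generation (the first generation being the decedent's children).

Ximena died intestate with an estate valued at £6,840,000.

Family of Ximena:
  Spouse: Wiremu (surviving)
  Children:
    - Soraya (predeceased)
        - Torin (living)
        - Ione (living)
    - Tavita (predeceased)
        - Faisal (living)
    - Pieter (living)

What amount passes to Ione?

Wiremu takes three-eighths of £6,840,000 = £2,565,000. The remaining £4,275,000 passes to the descendants.
The descendants' portion (£4,275,000) is divided at the children's generation into 3 shares of £1,425,000. Pieter takes £1,425,000. The 2 shares of the deceased (Soraya and Tavita) are combined into a pool of £2,850,000.
That pool (£2,850,000) is divided at the grandchildren's generation equally among Torin, Ione, and Faisal: £950,000 each.

Ione receives £950,000.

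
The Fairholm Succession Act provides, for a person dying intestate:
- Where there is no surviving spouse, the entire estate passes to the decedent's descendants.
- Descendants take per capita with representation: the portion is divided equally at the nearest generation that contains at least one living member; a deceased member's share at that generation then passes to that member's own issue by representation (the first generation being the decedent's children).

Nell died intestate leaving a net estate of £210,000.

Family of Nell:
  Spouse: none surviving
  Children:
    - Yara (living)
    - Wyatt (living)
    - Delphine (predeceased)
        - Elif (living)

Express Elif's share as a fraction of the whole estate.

Elif receives 1/3 of the estate.

The entire £210,000 passes to the descendants.
That amount (£210,000) is divided into 3 shares of £70,000: Yara and Wyatt each take £70,000; Delphine's £70,000 share passes to Delphine's issue.
Delphine's share (£70,000) passes entirely to Elif.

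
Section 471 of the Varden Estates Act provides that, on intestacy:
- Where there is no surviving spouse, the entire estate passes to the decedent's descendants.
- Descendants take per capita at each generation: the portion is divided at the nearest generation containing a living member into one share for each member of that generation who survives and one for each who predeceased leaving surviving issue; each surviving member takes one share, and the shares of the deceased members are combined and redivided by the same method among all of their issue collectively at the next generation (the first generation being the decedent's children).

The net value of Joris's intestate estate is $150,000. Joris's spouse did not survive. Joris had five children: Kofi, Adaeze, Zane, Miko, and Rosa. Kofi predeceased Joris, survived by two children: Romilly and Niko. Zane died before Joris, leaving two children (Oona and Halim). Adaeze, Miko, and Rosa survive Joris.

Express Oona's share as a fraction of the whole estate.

Oona receives 1/10 of the estate.

The entire $150,000 passes to the descendants.
That amount ($150,000) is divided at the children's generation into 5 shares of $30,000. Adaeze, Miko, and Rosa each take $30,000. The 2 shares of the deceased (Kofi and Zane) are combined into a pool of $60,000.
That pool ($60,000) is divided at the grandchildren's generation equally among Romilly, Niko, Oona, and Halim: $15,000 each.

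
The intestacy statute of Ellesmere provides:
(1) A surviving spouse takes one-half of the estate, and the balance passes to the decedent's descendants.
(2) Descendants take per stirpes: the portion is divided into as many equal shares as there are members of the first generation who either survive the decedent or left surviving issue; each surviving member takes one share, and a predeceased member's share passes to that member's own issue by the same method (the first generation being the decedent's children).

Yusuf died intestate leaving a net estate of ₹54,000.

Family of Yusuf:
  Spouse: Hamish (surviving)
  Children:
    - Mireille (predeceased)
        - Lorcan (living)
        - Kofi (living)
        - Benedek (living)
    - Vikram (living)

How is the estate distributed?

Hamish takes one-half of ₹54,000 = ₹27,000. The remaining ₹27,000 passes to the descendants.
The descendants' portion (₹27,000) is divided into 2 shares of ₹13,500: Vikram takes ₹13,500; Mireille's ₹13,500 share passes to Mireille's issue.
Mireille's share (₹13,500) is divided into 3 shares of ₹4,500: Lorcan, Kofi, and Benedek each take ₹4,500.

Hamish: ₹27,000; Lorcan: ₹4,500; Kofi: ₹4,500; Benedek: ₹4,500; Vikram: ₹13,500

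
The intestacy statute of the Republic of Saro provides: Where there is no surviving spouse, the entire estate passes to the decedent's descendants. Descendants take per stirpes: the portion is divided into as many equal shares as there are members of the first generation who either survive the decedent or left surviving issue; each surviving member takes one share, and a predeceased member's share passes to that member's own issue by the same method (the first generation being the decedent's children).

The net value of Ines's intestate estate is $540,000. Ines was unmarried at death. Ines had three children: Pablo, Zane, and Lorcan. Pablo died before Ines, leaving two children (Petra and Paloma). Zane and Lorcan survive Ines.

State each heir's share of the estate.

The entire $540,000 passes to the descendants.
That amount ($540,000) is divided into 3 shares of $180,000: Zane and Lorcan each take $180,000; Pablo's $180,000 share passes to Pablo's issue.
Pablo's share ($180,000) is divided into 2 shares of $90,000: Petra and Paloma each take $90,000.

Petra: $90,000; Paloma: $90,000; Zane: $180,000; Lorcan: $180,000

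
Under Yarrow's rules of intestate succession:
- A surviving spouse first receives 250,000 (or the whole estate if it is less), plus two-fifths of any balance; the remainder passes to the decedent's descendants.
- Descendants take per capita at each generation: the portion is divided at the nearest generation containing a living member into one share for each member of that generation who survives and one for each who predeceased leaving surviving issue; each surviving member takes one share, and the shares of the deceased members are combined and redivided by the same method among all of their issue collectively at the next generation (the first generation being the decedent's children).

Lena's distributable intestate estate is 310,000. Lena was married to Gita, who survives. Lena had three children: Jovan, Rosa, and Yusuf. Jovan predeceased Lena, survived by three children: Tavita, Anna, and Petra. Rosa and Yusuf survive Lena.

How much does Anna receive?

Anna receives 4,000.

Gita first takes 250,000, leaving a balance of 60,000. Gita then takes two-fifths of the balance (24,000), for a total of 274,000. The remaining 36,000 passes to the descendants.
The descendants' portion (36,000) is divided at the children's generation into 3 shares of 12,000. Rosa and Yusuf each take 12,000. The remaining share for the deceased Jovan (12,000) is carried to the next generation.
That pool (12,000) is divided at the grandchildren's generation equally among Tavita, Anna, and Petra: 4,000 each.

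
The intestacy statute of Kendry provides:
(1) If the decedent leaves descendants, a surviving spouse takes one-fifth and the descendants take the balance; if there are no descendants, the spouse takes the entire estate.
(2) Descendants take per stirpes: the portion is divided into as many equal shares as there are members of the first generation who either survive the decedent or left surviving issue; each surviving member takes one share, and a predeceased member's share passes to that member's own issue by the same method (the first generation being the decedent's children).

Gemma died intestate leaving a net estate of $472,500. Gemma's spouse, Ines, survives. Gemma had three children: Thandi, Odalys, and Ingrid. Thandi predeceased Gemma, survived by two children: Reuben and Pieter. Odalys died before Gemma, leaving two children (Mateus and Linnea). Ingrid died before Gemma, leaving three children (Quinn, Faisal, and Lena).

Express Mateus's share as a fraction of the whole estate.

Mateus receives 2/15 of the estate.

Ines takes one-fifth of $472,500 = $94,500. The remaining $378,000 passes to the descendants.
The descendants' portion ($378,000) is divided into 3 shares of $126,000: Thandi's $126,000 share passes to Thandi's issue; Odalys's $126,000 share passes to Odalys's issue; Ingrid's $126,000 share passes to Ingrid's issue.
Thandi's share ($126,000) is divided into 2 shares of $63,000: Reuben and Pieter each take $63,000.
Odalys's share ($126,000) is divided into 2 shares of $63,000: Mateus and Linnea each take $63,000.
Ingrid's share ($126,000) is divided into 3 shares of $42,000: Quinn, Faisal, and Lena each take $42,000.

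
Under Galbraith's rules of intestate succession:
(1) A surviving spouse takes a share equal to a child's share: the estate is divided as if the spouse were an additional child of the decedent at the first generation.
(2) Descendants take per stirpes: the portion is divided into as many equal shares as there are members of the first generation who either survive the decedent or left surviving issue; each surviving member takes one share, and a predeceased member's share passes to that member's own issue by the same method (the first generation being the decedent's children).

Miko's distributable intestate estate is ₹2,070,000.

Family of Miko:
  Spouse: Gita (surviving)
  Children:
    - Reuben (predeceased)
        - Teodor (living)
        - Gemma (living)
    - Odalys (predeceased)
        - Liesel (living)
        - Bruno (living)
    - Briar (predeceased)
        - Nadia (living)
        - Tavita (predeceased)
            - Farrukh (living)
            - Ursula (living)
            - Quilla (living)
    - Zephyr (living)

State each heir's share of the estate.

The spouse counts as an additional share at the children's level, so there are 5 primary shares of ₹414,000. Gita takes one such share (₹414,000).
The children's combined portion (₹1,656,000) is divided into 4 shares of ₹414,000: Zephyr takes ₹414,000; Reuben's ₹414,000 share passes to Reuben's issue; Odalys's ₹414,000 share passes to Odalys's issue; Briar's ₹414,000 share passes to Briar's issue.
Reuben's share (₹414,000) is divided into 2 shares of ₹207,000: Teodor and Gemma each take ₹207,000.
Odalys's share (₹414,000) is divided into 2 shares of ₹207,000: Liesel and Bruno each take ₹207,000.
Briar's share (₹414,000) is divided into 2 shares of ₹207,000: Nadia takes ₹207,000; Tavita's ₹207,000 share passes to Tavita's issue.
Tavita's share (₹207,000) is divided into 3 shares of ₹69,000: Farrukh, Ursula, and Quilla each take ₹69,000.

Gita: ₹414,000; Teodor: ₹207,000; Gemma: ₹207,000; Liesel: ₹207,000; Bruno: ₹207,000; Nadia: ₹207,000; Farrukh: ₹69,000; Ursula: ₹69,000; Quilla: ₹69,000; Zephyr: ₹414,000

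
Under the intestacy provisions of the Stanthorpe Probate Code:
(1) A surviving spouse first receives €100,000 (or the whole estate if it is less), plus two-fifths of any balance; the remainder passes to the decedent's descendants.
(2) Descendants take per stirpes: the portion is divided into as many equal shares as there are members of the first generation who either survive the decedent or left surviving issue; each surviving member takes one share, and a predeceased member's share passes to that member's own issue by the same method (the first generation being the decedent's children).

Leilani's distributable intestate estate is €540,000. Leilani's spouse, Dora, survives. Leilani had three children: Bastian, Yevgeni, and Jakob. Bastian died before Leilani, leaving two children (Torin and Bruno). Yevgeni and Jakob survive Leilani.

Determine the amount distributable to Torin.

Torin receives €44,000.

Dora first takes €100,000, leaving a balance of €440,000. Dora then takes two-fifths of the balance (€176,000), for a total of €276,000. The remaining €264,000 passes to the descendants.
The descendants' portion (€264,000) is divided into 3 shares of €88,000: Yevgeni and Jakob each take €88,000; Bastian's €88,000 share passes to Bastian's issue.
Bastian's share (€88,000) is divided into 2 shares of €44,000: Torin and Bruno each take €44,000.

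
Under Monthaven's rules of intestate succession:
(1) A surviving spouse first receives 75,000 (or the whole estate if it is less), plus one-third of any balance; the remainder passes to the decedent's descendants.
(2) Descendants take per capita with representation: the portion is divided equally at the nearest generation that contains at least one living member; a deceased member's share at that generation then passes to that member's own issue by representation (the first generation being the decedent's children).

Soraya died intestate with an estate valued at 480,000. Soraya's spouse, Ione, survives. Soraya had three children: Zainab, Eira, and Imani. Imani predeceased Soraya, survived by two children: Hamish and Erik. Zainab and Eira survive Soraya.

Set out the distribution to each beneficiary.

Ione: 210,000; Zainab: 90,000; Eira: 90,000; Hamish: 45,000; Erik: 45,000

Ione first takes 75,000, leaving a balance of 405,000. Ione then takes one-third of the balance (135,000), for a total of 210,000. The remaining 270,000 passes to the descendants.
The descendants' portion (270,000) is divided into 3 shares of 90,000: Zainab and Eira each take 90,000; Imani's 90,000 share passes to Imani's issue.
Imani's share (90,000) is divided into 2 shares of 45,000: Hamish and Erik each take 45,000.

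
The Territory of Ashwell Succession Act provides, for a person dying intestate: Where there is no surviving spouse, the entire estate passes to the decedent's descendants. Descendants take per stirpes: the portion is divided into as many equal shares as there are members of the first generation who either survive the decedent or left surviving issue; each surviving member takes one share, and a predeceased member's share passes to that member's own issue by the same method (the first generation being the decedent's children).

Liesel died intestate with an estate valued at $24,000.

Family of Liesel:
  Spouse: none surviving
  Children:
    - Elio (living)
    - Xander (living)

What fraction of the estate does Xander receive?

Xander receives 1/2 of the estate.

The entire $24,000 passes to the descendants.
That amount ($24,000) is divided into 2 shares of $12,000: Elio and Xander each take $12,000.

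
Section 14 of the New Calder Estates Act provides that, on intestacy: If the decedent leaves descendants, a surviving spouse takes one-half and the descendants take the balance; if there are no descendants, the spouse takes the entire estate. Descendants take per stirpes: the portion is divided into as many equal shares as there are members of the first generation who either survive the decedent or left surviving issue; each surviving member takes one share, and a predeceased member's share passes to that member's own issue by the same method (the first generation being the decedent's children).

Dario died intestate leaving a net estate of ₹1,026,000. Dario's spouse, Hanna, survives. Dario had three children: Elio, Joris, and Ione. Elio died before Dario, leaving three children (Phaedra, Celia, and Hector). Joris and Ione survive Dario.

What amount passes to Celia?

Hanna takes one-half of ₹1,026,000 = ₹513,000. The remaining ₹513,000 passes to the descendants.
The descendants' portion (₹513,000) is divided into 3 shares of ₹171,000: Joris and Ione each take ₹171,000; Elio's ₹171,000 share passes to Elio's issue.
Elio's share (₹171,000) is divided into 3 shares of ₹57,000: Phaedra, Celia, and Hector each take ₹57,000.

Celia receives ₹57,000.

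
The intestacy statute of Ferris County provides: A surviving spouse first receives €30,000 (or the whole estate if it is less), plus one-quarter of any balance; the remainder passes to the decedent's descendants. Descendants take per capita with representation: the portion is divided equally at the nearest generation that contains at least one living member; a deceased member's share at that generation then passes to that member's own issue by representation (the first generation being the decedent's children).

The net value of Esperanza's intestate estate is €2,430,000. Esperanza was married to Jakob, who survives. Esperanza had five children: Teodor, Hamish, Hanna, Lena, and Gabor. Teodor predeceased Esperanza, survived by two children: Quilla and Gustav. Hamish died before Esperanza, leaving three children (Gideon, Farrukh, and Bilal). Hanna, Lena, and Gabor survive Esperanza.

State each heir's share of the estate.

Jakob first takes €30,000, leaving a balance of €2,400,000. Jakob then takes one-quarter of the balance (€600,000), for a total of €630,000. The remaining €1,800,000 passes to the descendants.
The descendants' portion (€1,800,000) is divided into 5 shares of €360,000: Hanna, Lena, and Gabor each take €360,000; Teodor's €360,000 share passes to Teodor's issue; Hamish's €360,000 share passes to Hamish's issue.
Teodor's share (€360,000) is divided into 2 shares of €180,000: Quilla and Gustav each take €180,000.
Hamish's share (€360,000) is divided into 3 shares of €120,000: Gideon, Farrukh, and Bilal each take €120,000.

Jakob: €630,000; Quilla: €180,000; Gustav: €180,000; Gideon: €120,000; Farrukh: €120,000; Bilal: €120,000; Hanna: €360,000; Lena: €360,000; Gabor: €360,000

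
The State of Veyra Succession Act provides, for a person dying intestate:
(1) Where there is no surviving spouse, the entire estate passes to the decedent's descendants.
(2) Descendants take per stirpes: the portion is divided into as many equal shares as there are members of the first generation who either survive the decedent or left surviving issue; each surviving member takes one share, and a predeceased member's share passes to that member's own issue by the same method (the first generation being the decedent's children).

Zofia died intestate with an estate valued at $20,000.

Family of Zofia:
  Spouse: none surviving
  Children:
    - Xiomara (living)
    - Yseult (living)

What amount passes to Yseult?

The entire $20,000 passes to the descendants.
That amount ($20,000) is divided into 2 shares of $10,000: Xiomara and Yseult each take $10,000.

Yseult receives $10,000.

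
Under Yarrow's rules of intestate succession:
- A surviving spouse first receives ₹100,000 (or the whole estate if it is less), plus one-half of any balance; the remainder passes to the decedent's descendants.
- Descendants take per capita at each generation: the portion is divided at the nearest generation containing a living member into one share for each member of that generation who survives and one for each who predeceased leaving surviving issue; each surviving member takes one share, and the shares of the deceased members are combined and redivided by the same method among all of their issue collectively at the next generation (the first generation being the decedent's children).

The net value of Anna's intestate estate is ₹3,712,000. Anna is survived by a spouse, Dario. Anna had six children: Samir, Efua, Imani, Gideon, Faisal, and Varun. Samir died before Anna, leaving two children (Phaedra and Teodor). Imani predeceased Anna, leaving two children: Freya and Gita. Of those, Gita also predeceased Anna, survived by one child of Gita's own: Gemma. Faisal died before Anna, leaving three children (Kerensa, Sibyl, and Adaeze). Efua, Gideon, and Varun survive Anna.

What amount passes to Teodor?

Dario first takes ₹100,000, leaving a balance of ₹3,612,000. Dario then takes one-half of the balance (₹1,806,000), for a total of ₹1,906,000. The remaining ₹1,806,000 passes to the descendants.
The descendants' portion (₹1,806,000) is divided at the children's generation into 6 shares of ₹301,000. Efua, Gideon, and Varun each take ₹301,000. The 3 shares of the deceased (Samir, Imani, and Faisal) are combined into a pool of ₹903,000.
That pool (₹903,000) is divided at the grandchildren's generation into 7 shares of ₹129,000. Phaedra, Teodor, Freya, Kerensa, Sibyl, and Adaeze each take ₹129,000. The remaining share for the deceased Gita (₹129,000) is carried to the next generation.
That pool (₹129,000) passes entirely to Gemma, the sole taker at the great-grandchildren's generation.

Teodor receives ₹129,000.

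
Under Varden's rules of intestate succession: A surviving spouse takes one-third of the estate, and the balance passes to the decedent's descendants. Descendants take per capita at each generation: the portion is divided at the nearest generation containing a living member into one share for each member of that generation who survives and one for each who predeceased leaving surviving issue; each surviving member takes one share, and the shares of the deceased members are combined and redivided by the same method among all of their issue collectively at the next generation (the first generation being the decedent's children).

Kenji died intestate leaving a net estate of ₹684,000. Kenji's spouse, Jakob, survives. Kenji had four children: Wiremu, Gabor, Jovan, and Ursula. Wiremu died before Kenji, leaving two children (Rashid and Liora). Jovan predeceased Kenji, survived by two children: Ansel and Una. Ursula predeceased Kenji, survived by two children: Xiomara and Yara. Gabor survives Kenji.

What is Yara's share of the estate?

Yara receives ₹57,000.

Jakob takes one-third of ₹684,000 = ₹228,000. The remaining ₹456,000 passes to the descendants.
The descendants' portion (₹456,000) is divided at the children's generation into 4 shares of ₹114,000. Gabor takes ₹114,000. The 3 shares of the deceased (Wiremu, Jovan, and Ursula) are combined into a pool of ₹342,000.
That pool (₹342,000) is divided at the grandchildren's generation equally among Rashid, Liora, Ansel, Una, Xiomara, and Yara: ₹57,000 each.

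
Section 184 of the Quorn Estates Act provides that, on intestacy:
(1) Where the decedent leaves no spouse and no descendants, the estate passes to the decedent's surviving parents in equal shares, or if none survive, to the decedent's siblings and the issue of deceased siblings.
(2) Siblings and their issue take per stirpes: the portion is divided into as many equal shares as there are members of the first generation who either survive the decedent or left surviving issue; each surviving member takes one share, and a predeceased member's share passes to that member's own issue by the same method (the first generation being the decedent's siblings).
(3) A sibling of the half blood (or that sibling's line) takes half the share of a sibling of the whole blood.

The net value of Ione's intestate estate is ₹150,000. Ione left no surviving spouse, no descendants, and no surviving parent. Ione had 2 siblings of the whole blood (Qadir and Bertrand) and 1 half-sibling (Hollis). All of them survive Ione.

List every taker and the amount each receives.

Hollis: ₹30,000; Qadir: ₹60,000; Bertrand: ₹60,000

The entire ₹150,000 passes to the siblings and their issue.
Counting each half-blood sibling's line as half a unit, there are 5/2 units in ₹150,000, so one unit is ₹60,000. Whole-blood lines (Qadir and Bertrand) take ₹60,000 each; half-blood lines (Hollis) take ₹30,000 each.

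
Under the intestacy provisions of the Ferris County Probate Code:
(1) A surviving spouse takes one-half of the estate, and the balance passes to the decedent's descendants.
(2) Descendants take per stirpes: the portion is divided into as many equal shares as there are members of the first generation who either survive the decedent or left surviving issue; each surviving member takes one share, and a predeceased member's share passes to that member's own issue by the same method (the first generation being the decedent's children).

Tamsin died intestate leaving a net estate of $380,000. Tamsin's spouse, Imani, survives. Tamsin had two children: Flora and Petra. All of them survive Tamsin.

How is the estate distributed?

Imani takes one-half of $380,000 = $190,000. The remaining $190,000 passes to the descendants.
The descendants' portion ($190,000) is divided into 2 shares of $95,000: Flora and Petra each take $95,000.

Imani: $190,000; Flora: $95,000; Petra: $95,000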